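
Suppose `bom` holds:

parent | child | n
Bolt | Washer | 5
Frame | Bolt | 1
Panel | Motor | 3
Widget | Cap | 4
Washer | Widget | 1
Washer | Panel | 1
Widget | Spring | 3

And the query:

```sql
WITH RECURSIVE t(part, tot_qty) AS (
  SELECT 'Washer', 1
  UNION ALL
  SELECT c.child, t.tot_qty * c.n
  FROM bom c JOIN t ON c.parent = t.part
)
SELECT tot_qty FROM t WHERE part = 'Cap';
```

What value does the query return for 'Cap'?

Base: (Washer, tot_qty=1).
Iteration 1: components of {Washer} -> Panel = 1*1 = 1, Widget = 1*1 = 1.
Iteration 2: components of {Panel,Widget} -> Cap = 1*4 = 4, Motor = 1*3 = 3, Spring = 1*3 = 3.
Iteration 3: no further components; recursion stops.

4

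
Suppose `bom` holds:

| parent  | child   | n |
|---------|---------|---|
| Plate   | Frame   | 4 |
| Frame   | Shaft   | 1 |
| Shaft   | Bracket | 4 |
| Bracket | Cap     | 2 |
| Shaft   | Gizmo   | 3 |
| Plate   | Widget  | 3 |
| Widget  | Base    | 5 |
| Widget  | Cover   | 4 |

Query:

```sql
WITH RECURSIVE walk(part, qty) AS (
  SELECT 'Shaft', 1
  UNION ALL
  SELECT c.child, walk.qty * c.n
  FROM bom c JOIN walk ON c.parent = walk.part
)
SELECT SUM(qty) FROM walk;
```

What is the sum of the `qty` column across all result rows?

16

Base: (Shaft, qty=1).
Iteration 1: components of {Shaft} -> Bracket = 1*4 = 4, Gizmo = 1*3 = 3.
Iteration 2: components of {Bracket,Gizmo} -> Cap = 4*2 = 8.
Iteration 3: no further components; recursion stops.
SUM(qty) = 1 + 4 + 3 + 8 = 16.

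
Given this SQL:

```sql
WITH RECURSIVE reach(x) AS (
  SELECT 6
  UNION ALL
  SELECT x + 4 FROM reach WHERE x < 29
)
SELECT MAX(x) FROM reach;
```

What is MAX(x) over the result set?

30

Base: x=6.
Iteration 1: 6 < 29 holds -> x = 6 + 4 = 10.
Iteration 2: 10 < 29 holds -> x = 10 + 4 = 14.
Iteration 3: 14 < 29 holds -> x = 14 + 4 = 18.
Iteration 4: 18 < 29 holds -> x = 18 + 4 = 22.
Iteration 5: 22 < 29 holds -> x = 22 + 4 = 26.
Iteration 6: 26 < 29 holds -> x = 26 + 4 = 30.
Iteration 7: 30 < 29 fails; recursion stops.
x values: 6, 10, 14, 18, 22, 26, 30; the maximum is 30.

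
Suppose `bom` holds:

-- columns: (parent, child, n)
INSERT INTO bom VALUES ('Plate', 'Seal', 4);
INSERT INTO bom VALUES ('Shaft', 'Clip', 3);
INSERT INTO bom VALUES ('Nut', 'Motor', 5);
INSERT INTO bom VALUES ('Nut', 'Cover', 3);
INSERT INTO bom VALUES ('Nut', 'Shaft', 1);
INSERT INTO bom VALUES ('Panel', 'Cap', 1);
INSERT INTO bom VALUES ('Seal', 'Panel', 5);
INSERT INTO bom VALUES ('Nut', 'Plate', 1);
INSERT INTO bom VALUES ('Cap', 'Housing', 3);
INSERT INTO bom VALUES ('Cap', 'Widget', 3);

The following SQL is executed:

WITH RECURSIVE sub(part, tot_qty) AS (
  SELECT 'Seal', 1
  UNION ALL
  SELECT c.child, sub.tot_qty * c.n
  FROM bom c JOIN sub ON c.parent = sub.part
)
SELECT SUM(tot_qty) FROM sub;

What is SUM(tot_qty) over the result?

Base: (Seal, tot_qty=1).
Iteration 1: components of {Seal} -> Panel = 1*5 = 5.
Iteration 2: components of {Panel} -> Cap = 5*1 = 5.
Iteration 3: components of {Cap} -> Housing = 5*3 = 15, Widget = 5*3 = 15.
Iteration 4: no further components; recursion stops.
SUM(tot_qty) = 1 + 5 + 5 + 15 + 15 = 41.

41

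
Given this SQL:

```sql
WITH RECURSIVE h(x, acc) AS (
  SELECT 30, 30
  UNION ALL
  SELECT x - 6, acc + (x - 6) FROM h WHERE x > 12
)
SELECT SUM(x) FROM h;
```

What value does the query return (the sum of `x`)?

84

Base: x=30, acc=30.
Iteration 1: 30 > 12 holds -> x = 30 - 6 = 24, acc = 30 + 24 = 54.
Iteration 2: 24 > 12 holds -> x = 24 - 6 = 18, acc = 54 + 18 = 72.
Iteration 3: 18 > 12 holds -> x = 18 - 6 = 12, acc = 72 + 12 = 84.
Iteration 4: 12 > 12 fails; recursion stops.
SUM(x) = 30 + 24 + 18 + 12 = 84.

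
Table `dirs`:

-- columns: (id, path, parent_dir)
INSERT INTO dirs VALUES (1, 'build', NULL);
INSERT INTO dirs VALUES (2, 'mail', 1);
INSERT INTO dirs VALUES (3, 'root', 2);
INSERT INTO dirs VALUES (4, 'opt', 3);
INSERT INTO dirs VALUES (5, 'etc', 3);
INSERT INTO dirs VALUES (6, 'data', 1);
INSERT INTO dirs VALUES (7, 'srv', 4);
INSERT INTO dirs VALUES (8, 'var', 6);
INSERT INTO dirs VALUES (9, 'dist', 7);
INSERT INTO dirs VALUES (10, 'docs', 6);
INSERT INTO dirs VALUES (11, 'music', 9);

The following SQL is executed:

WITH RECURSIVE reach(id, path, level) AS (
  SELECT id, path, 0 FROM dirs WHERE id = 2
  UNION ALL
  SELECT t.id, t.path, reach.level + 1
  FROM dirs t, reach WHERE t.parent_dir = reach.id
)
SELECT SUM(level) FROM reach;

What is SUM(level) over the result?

Base: id=2 (mail) at level 0.
Iteration 1: rows with parent_dir in {2} -> root (id 3, level 1).
Iteration 2: rows with parent_dir in {3} -> opt (id 4, level 2), etc (id 5, level 2).
Iteration 3: rows with parent_dir in {4,5} -> srv (id 7, level 3).
Iteration 4: rows with parent_dir in {7} -> dist (id 9, level 4).
Iteration 5: rows with parent_dir in {9} -> music (id 11, level 5).
Iteration 6: no rows with parent_dir in {11}; recursion stops.
SUM(level) = 0 + 1 + 2 + 2 + 3 + 4 + 5 = 17.

17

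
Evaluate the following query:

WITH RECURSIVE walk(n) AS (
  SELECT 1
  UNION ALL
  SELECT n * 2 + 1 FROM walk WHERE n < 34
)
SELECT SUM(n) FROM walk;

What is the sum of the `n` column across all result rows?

Base: n=1.
Iteration 1: 1 < 34 holds -> n = 1 * 2 + 1 = 3.
Iteration 2: 3 < 34 holds -> n = 3 * 2 + 1 = 7.
Iteration 3: 7 < 34 holds -> n = 7 * 2 + 1 = 15.
Iteration 4: 15 < 34 holds -> n = 15 * 2 + 1 = 31.
Iteration 5: 31 < 34 holds -> n = 31 * 2 + 1 = 63.
Iteration 6: 63 < 34 fails; recursion stops.
SUM(n) = 1 + 3 + 7 + 15 + 31 + 63 = 120.

120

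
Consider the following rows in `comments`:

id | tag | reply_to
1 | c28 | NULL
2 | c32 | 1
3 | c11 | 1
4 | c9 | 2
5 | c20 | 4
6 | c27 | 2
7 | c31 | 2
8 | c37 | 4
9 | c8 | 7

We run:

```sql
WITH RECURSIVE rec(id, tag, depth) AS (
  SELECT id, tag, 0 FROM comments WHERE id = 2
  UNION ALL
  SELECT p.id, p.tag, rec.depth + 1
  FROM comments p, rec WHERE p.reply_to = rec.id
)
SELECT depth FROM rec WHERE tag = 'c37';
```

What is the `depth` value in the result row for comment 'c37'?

Base: id=2 (c32) at depth 0.
Iteration 1: rows with reply_to in {2} -> c9 (id 4, depth 1), c27 (id 6, depth 1), c31 (id 7, depth 1).
Iteration 2: rows with reply_to in {4,6,7} -> c20 (id 5, depth 2), c37 (id 8, depth 2), c8 (id 9, depth 2).
Iteration 3: no rows with reply_to in {5,8,9}; recursion stops.

2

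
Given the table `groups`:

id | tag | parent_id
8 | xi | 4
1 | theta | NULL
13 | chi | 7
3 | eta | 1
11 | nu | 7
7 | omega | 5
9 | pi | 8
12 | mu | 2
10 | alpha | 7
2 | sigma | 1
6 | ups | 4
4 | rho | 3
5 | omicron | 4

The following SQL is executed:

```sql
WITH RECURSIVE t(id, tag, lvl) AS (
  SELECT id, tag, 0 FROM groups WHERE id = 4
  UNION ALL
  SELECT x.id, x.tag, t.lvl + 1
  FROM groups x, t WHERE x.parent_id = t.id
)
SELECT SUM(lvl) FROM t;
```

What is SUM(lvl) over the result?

Base: id=4 (rho) at lvl 0.
Iteration 1: rows with parent_id in {4} -> omicron (id 5, lvl 1), ups (id 6, lvl 1), xi (id 8, lvl 1).
Iteration 2: rows with parent_id in {5,6,8} -> omega (id 7, lvl 2), pi (id 9, lvl 2).
Iteration 3: rows with parent_id in {7,9} -> alpha (id 10, lvl 3), nu (id 11, lvl 3), chi (id 13, lvl 3).
Iteration 4: no rows with parent_id in {10,11,13}; recursion stops.
SUM(lvl) = 0 + 1 + 1 + 1 + 2 + 2 + 3 + 3 + 3 = 16.

16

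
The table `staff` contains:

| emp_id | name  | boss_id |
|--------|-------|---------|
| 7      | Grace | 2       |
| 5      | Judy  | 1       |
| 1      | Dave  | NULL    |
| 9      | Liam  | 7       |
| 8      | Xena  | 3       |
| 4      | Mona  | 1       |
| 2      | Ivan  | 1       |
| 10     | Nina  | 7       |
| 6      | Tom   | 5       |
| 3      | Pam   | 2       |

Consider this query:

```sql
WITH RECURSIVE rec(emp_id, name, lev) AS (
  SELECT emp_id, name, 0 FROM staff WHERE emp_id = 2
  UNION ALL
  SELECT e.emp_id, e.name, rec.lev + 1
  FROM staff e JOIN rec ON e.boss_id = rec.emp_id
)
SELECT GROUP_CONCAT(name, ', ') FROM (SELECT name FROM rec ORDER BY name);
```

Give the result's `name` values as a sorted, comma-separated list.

Base: emp_id=2 (Ivan) at lev 0.
Iteration 1: rows with boss_id in {2} -> Pam (id 3, lev 1), Grace (id 7, lev 1).
Iteration 2: rows with boss_id in {3,7} -> Xena (id 8, lev 2), Liam (id 9, lev 2), Nina (id 10, lev 2).
Iteration 3: no rows with boss_id in {8,9,10}; recursion stops.

Grace, Ivan, Liam, Nina, Pam, Xena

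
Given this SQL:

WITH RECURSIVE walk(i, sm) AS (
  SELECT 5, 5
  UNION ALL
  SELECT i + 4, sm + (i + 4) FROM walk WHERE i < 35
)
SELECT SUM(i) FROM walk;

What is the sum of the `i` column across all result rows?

Base: i=5, sm=5.
Iteration 1: 5 < 35 holds -> i = 5 + 4 = 9, sm = 5 + 9 = 14.
Iteration 2: 9 < 35 holds -> i = 9 + 4 = 13, sm = 14 + 13 = 27.
Iteration 3: 13 < 35 holds -> i = 13 + 4 = 17, sm = 27 + 17 = 44.
Iteration 4: 17 < 35 holds -> i = 17 + 4 = 21, sm = 44 + 21 = 65.
Iteration 5: 21 < 35 holds -> i = 21 + 4 = 25, sm = 65 + 25 = 90.
Iteration 6: 25 < 35 holds -> i = 25 + 4 = 29, sm = 90 + 29 = 119.
Iteration 7: 29 < 35 holds -> i = 29 + 4 = 33, sm = 119 + 33 = 152.
Iteration 8: 33 < 35 holds -> i = 33 + 4 = 37, sm = 152 + 37 = 189.
Iteration 9: 37 < 35 fails; recursion stops.
SUM(i) = 5 + 9 + 13 + 17 + 21 + 25 + 29 + 33 + 37 = 189.

189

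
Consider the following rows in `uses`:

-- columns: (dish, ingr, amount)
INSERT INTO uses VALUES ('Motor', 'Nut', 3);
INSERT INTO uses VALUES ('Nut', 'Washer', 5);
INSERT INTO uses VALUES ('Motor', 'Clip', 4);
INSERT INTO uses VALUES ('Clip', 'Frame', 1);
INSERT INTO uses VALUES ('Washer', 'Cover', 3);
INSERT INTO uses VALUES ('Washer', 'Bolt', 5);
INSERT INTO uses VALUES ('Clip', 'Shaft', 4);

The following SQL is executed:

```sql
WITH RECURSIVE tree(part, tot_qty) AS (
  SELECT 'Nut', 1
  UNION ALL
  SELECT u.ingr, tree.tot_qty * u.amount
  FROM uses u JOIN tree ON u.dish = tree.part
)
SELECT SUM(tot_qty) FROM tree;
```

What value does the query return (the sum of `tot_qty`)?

46

Base: (Nut, tot_qty=1).
Iteration 1: components of {Nut} -> Washer = 1*5 = 5.
Iteration 2: components of {Washer} -> Bolt = 5*5 = 25, Cover = 5*3 = 15.
Iteration 3: no further components; recursion stops.
SUM(tot_qty) = 1 + 5 + 15 + 25 = 46.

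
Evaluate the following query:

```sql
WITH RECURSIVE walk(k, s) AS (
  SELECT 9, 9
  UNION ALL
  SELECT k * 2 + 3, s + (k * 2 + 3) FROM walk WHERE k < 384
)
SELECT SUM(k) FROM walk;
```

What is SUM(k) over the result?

1503

Base: k=9, s=9.
Iteration 1: 9 < 384 holds -> k = 9 * 2 + 3 = 21, s = 9 + 21 = 30.
Iteration 2: 21 < 384 holds -> k = 21 * 2 + 3 = 45, s = 30 + 45 = 75.
Iteration 3: 45 < 384 holds -> k = 45 * 2 + 3 = 93, s = 75 + 93 = 168.
Iteration 4: 93 < 384 holds -> k = 93 * 2 + 3 = 189, s = 168 + 189 = 357.
Iteration 5: 189 < 384 holds -> k = 189 * 2 + 3 = 381, s = 357 + 381 = 738.
Iteration 6: 381 < 384 holds -> k = 381 * 2 + 3 = 765, s = 738 + 765 = 1503.
Iteration 7: 765 < 384 fails; recursion stops.
SUM(k) = 9 + 21 + 45 + 93 + 189 + 381 + 765 = 1503.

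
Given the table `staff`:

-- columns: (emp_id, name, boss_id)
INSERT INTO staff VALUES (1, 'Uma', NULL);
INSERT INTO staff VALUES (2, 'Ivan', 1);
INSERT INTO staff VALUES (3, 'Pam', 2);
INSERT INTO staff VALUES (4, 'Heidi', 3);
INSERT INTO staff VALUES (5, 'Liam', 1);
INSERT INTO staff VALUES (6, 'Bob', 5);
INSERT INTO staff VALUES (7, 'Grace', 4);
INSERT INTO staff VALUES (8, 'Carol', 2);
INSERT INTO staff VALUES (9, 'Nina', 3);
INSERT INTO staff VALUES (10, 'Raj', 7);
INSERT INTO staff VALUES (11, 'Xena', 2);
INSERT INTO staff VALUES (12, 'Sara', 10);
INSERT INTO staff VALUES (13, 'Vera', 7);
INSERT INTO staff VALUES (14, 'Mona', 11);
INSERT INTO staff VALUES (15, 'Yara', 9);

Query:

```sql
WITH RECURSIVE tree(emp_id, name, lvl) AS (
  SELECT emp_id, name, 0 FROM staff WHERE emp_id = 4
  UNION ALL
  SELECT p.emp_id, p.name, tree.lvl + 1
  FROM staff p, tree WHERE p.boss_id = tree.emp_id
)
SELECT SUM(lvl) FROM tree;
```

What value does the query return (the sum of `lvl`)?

8

Base: emp_id=4 (Heidi) at lvl 0.
Iteration 1: rows with boss_id in {4} -> Grace (id 7, lvl 1).
Iteration 2: rows with boss_id in {7} -> Raj (id 10, lvl 2), Vera (id 13, lvl 2).
Iteration 3: rows with boss_id in {10,13} -> Sara (id 12, lvl 3).
Iteration 4: no rows with boss_id in {12}; recursion stops.
SUM(lvl) = 0 + 1 + 2 + 2 + 3 = 8.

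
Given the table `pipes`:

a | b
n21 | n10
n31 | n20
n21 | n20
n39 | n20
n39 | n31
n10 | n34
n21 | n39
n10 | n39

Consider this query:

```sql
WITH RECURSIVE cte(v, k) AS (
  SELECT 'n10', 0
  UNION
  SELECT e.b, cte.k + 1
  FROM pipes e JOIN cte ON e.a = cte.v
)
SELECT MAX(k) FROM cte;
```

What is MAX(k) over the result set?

3

Base: (n10, k=0).
Iteration 1: edges from {n10} -> (n34, k=1), (n39, k=1).
Iteration 2: edges from {n34,n39} -> (n20, k=2), (n31, k=2).
Iteration 3: edges from {n20,n31} -> (n20, k=3).
Iteration 4: no outgoing edges from {n20}; recursion stops.
k values: 0, 1, 1, 2, 2, 3; the maximum is 3.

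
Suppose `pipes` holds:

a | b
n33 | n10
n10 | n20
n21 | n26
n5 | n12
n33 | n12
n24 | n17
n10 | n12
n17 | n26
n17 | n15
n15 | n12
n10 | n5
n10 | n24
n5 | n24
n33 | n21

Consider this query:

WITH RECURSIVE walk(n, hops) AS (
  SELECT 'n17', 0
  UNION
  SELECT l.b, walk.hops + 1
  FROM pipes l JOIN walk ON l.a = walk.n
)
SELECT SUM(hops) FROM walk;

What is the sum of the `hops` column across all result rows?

Base: (n17, hops=0).
Iteration 1: edges from {n17} -> (n15, hops=1), (n26, hops=1).
Iteration 2: edges from {n15,n26} -> (n12, hops=2).
Iteration 3: no outgoing edges from {n12}; recursion stops.
SUM(hops) = 0 + 1 + 1 + 2 = 4.

4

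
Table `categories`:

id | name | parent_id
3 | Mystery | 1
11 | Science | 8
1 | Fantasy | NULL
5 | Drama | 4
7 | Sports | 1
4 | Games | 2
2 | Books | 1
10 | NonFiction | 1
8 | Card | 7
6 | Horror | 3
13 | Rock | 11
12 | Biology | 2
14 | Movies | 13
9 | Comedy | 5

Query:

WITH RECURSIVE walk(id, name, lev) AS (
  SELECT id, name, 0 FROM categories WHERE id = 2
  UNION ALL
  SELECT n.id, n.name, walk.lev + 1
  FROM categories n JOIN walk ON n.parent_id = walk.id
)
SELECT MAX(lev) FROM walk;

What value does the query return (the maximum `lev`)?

3

Base: id=2 (Books) at lev 0.
Iteration 1: rows with parent_id in {2} -> Games (id 4, lev 1), Biology (id 12, lev 1).
Iteration 2: rows with parent_id in {4,12} -> Drama (id 5, lev 2).
Iteration 3: rows with parent_id in {5} -> Comedy (id 9, lev 3).
Iteration 4: no rows with parent_id in {9}; recursion stops.
lev values: 0, 1, 1, 2, 3; the maximum is 3.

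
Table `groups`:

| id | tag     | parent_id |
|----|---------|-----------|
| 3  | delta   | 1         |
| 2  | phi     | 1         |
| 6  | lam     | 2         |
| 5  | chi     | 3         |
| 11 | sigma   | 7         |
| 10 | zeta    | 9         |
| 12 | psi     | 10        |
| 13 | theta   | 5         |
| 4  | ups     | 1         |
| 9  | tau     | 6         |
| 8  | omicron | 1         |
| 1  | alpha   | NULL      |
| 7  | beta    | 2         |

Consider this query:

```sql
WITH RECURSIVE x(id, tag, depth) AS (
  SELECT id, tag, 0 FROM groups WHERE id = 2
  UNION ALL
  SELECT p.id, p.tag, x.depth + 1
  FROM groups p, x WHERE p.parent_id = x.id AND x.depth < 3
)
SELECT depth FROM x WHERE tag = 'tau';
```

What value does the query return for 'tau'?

2

Base: id=2 (phi) at depth 0.
Iteration 1: rows with parent_id in {2} -> lam (id 6, depth 1), beta (id 7, depth 1).
Iteration 2: rows with parent_id in {6,7} -> tau (id 9, depth 2), sigma (id 11, depth 2).
Iteration 3: rows with parent_id in {9,11} -> zeta (id 10, depth 3).
Iteration 4: depth < 3 fails for all current rows; recursion stops.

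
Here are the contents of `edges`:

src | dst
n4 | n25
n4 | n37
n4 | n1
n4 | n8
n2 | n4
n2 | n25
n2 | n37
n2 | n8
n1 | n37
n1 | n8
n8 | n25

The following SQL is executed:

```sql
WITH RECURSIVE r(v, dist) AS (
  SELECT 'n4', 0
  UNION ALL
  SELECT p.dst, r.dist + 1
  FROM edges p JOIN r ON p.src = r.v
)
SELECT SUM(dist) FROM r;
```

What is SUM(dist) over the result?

Base: (n4, dist=0).
Iteration 1: edges from {n4} -> (n1, dist=1), (n25, dist=1), (n37, dist=1), (n8, dist=1).
Iteration 2: edges from {n1,n25,n37,n8} -> (n25, dist=2), (n37, dist=2), (n8, dist=2).
Iteration 3: edges from {n25,n37,n8} -> (n25, dist=3).
Iteration 4: no outgoing edges from {n25}; recursion stops.
SUM(dist) = 0 + 1 + 1 + 1 + 1 + 2 + 2 + 2 + 3 = 13.

13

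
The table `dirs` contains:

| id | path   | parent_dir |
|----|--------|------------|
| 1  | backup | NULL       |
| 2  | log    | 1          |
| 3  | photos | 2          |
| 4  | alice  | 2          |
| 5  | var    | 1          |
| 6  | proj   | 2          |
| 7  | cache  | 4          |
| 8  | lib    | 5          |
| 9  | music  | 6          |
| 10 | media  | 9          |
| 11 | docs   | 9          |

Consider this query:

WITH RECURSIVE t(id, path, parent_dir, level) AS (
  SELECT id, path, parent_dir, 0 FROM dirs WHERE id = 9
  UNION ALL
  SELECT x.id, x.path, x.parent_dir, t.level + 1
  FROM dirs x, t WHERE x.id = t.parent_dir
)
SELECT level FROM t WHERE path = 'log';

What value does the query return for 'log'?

2

Base: id=9 (music), parent_dir=6, level 0.
Iteration 1: join on id=6 -> proj (id 6, parent_dir=2, level 1).
Iteration 2: join on id=2 -> log (id 2, parent_dir=1, level 2).
Iteration 3: join on id=1 -> backup (id 1, parent_dir=NULL, level 3).
Iteration 4: parent_dir is NULL; no match; recursion stops.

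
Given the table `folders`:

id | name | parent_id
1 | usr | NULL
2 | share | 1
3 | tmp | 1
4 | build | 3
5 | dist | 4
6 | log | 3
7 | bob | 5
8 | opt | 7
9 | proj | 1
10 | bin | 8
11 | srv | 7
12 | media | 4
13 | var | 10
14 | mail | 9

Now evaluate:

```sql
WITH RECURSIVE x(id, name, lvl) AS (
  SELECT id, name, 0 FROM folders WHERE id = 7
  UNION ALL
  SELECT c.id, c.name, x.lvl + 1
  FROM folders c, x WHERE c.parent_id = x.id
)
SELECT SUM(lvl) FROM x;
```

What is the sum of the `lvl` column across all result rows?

7

Base: id=7 (bob) at lvl 0.
Iteration 1: rows with parent_id in {7} -> opt (id 8, lvl 1), srv (id 11, lvl 1).
Iteration 2: rows with parent_id in {8,11} -> bin (id 10, lvl 2).
Iteration 3: rows with parent_id in {10} -> var (id 13, lvl 3).
Iteration 4: no rows with parent_id in {13}; recursion stops.
SUM(lvl) = 0 + 1 + 1 + 2 + 3 = 7.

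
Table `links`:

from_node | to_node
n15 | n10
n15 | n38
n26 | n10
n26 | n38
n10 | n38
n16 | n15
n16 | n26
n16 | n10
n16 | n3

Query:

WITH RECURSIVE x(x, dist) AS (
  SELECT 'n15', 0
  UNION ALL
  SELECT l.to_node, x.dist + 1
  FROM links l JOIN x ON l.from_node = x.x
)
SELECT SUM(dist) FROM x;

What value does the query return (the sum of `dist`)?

Base: (n15, dist=0).
Iteration 1: edges from {n15} -> (n10, dist=1), (n38, dist=1).
Iteration 2: edges from {n10,n38} -> (n38, dist=2).
Iteration 3: no outgoing edges from {n38}; recursion stops.
SUM(dist) = 0 + 1 + 1 + 2 = 4.

4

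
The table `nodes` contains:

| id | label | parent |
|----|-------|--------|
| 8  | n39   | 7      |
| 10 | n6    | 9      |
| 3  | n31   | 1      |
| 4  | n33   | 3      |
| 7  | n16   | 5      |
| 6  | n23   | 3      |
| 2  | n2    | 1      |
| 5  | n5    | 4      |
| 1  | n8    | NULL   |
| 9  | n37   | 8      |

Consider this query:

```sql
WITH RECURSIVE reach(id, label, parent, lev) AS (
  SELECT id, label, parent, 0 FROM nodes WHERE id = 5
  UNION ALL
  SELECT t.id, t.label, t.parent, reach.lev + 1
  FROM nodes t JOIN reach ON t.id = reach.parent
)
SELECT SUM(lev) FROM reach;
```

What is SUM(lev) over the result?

Base: id=5 (n5), parent=4, lev 0.
Iteration 1: join on id=4 -> n33 (id 4, parent=3, lev 1).
Iteration 2: join on id=3 -> n31 (id 3, parent=1, lev 2).
Iteration 3: join on id=1 -> n8 (id 1, parent=NULL, lev 3).
Iteration 4: parent is NULL; no match; recursion stops.
SUM(lev) = 0 + 1 + 2 + 3 = 6.

6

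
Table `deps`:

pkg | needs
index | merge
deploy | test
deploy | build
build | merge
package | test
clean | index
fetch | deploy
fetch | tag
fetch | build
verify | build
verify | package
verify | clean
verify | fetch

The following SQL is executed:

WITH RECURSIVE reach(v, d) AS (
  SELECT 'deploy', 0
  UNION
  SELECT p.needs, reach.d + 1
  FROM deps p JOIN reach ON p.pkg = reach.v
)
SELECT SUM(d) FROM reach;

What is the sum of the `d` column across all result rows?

Base: (deploy, d=0).
Iteration 1: edges from {deploy} -> (build, d=1), (test, d=1).
Iteration 2: edges from {build,test} -> (merge, d=2).
Iteration 3: no outgoing edges from {merge}; recursion stops.
SUM(d) = 0 + 1 + 1 + 2 = 4.

4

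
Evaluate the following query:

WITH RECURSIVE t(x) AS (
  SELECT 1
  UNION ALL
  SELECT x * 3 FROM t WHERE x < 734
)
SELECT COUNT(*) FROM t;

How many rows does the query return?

8

Base: x=1.
Iteration 1: 1 < 734 holds -> x = 1 * 3 = 3.
Iteration 2: 3 < 734 holds -> x = 3 * 3 = 9.
Iteration 3: 9 < 734 holds -> x = 9 * 3 = 27.
Iteration 4: 27 < 734 holds -> x = 27 * 3 = 81.
Iteration 5: 81 < 734 holds -> x = 81 * 3 = 243.
Iteration 6: 243 < 734 holds -> x = 243 * 3 = 729.
Iteration 7: 729 < 734 holds -> x = 729 * 3 = 2187.
Iteration 8: 2187 < 734 fails; recursion stops.
Total rows emitted: 8.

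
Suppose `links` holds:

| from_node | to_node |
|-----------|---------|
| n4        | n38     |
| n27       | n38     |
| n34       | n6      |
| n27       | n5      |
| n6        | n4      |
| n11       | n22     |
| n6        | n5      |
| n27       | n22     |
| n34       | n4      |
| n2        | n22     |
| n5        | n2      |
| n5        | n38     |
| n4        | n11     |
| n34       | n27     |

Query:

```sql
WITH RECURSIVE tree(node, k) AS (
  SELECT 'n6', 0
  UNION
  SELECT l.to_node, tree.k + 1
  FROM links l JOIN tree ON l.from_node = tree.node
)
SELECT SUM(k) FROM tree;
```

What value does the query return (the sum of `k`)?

11

Base: (n6, k=0).
Iteration 1: edges from {n6} -> (n4, k=1), (n5, k=1).
Iteration 2: edges from {n4,n5} -> (n11, k=2), (n2, k=2), (n38, k=2). [UNION drops 1 duplicate row(s)]
Iteration 3: edges from {n11,n2,n38} -> (n22, k=3). [UNION drops 1 duplicate row(s)]
Iteration 4: no outgoing edges from {n22}; recursion stops.
SUM(k) = 0 + 1 + 1 + 2 + 2 + 2 + 3 = 11.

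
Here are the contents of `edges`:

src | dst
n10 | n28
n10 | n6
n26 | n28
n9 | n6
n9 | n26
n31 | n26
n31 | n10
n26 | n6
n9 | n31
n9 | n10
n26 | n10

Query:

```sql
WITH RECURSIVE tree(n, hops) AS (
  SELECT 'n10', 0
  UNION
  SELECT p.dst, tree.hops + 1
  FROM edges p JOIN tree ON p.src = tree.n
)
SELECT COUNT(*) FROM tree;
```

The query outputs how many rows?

3

Base: (n10, hops=0).
Iteration 1: edges from {n10} -> (n28, hops=1), (n6, hops=1).
Iteration 2: no outgoing edges from {n28,n6}; recursion stops.
Total rows emitted: 3.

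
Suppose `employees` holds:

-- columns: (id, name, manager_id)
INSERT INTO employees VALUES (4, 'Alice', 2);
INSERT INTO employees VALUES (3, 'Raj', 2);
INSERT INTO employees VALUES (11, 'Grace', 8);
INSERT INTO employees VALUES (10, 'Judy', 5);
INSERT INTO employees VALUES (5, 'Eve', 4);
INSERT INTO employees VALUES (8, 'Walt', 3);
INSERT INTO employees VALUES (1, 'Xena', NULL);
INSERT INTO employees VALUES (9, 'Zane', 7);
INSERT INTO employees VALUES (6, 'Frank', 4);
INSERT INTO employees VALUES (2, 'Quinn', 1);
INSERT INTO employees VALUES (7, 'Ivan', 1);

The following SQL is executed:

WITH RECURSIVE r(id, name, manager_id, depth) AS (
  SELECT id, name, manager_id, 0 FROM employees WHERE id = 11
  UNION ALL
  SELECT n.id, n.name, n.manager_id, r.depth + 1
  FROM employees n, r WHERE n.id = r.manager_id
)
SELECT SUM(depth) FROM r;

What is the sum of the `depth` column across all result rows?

10

Base: id=11 (Grace), manager_id=8, depth 0.
Iteration 1: join on id=8 -> Walt (id 8, manager_id=3, depth 1).
Iteration 2: join on id=3 -> Raj (id 3, manager_id=2, depth 2).
Iteration 3: join on id=2 -> Quinn (id 2, manager_id=1, depth 3).
Iteration 4: join on id=1 -> Xena (id 1, manager_id=NULL, depth 4).
Iteration 5: manager_id is NULL; no match; recursion stops.
SUM(depth) = 0 + 1 + 2 + 3 + 4 = 10.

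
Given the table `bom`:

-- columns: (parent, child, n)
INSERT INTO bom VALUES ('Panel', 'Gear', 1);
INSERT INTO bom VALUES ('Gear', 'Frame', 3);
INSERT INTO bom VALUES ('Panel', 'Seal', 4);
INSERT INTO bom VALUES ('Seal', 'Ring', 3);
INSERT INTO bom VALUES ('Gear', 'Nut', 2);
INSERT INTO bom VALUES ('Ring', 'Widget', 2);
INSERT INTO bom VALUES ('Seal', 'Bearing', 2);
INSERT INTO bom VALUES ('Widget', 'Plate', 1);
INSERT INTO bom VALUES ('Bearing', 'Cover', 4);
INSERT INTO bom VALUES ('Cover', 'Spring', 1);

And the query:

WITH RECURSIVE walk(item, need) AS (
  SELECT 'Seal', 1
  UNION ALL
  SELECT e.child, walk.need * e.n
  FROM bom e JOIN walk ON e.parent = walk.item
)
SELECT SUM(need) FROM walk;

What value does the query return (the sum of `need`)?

Base: (Seal, need=1).
Iteration 1: components of {Seal} -> Bearing = 1*2 = 2, Ring = 1*3 = 3.
Iteration 2: components of {Bearing,Ring} -> Cover = 2*4 = 8, Widget = 3*2 = 6.
Iteration 3: components of {Cover,Widget} -> Plate = 6*1 = 6, Spring = 8*1 = 8.
Iteration 4: no further components; recursion stops.
SUM(need) = 1 + 3 + 2 + 6 + 8 + 6 + 8 = 34.

34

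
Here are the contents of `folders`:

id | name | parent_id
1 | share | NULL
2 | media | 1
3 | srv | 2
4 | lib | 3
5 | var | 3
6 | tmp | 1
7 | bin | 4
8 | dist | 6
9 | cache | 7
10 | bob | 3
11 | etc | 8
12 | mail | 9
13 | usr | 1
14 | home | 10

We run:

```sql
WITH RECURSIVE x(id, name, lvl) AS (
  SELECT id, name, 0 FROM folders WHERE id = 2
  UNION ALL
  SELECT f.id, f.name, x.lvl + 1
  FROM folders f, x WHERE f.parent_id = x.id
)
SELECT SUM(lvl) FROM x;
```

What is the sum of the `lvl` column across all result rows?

Base: id=2 (media) at lvl 0.
Iteration 1: rows with parent_id in {2} -> srv (id 3, lvl 1).
Iteration 2: rows with parent_id in {3} -> lib (id 4, lvl 2), var (id 5, lvl 2), bob (id 10, lvl 2).
Iteration 3: rows with parent_id in {4,5,10} -> bin (id 7, lvl 3), home (id 14, lvl 3).
Iteration 4: rows with parent_id in {7,14} -> cache (id 9, lvl 4).
Iteration 5: rows with parent_id in {9} -> mail (id 12, lvl 5).
Iteration 6: no rows with parent_id in {12}; recursion stops.
SUM(lvl) = 0 + 1 + 2 + 2 + 2 + 3 + 3 + 4 + 5 = 22.

22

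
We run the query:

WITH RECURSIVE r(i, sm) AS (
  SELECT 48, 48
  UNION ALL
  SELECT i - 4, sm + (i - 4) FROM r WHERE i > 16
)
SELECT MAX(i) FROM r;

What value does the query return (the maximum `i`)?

48

Base: i=48, sm=48.
Iteration 1: 48 > 16 holds -> i = 48 - 4 = 44, sm = 48 + 44 = 92.
Iteration 2: 44 > 16 holds -> i = 44 - 4 = 40, sm = 92 + 40 = 132.
Iteration 3: 40 > 16 holds -> i = 40 - 4 = 36, sm = 132 + 36 = 168.
Iteration 4: 36 > 16 holds -> i = 36 - 4 = 32, sm = 168 + 32 = 200.
Iteration 5: 32 > 16 holds -> i = 32 - 4 = 28, sm = 200 + 28 = 228.
Iteration 6: 28 > 16 holds -> i = 28 - 4 = 24, sm = 228 + 24 = 252.
Iteration 7: 24 > 16 holds -> i = 24 - 4 = 20, sm = 252 + 20 = 272.
Iteration 8: 20 > 16 holds -> i = 20 - 4 = 16, sm = 272 + 16 = 288.
Iteration 9: 16 > 16 fails; recursion stops.
i values: 48, 44, 40, 36, 32, 28, 24, 20, 16; the maximum is 48.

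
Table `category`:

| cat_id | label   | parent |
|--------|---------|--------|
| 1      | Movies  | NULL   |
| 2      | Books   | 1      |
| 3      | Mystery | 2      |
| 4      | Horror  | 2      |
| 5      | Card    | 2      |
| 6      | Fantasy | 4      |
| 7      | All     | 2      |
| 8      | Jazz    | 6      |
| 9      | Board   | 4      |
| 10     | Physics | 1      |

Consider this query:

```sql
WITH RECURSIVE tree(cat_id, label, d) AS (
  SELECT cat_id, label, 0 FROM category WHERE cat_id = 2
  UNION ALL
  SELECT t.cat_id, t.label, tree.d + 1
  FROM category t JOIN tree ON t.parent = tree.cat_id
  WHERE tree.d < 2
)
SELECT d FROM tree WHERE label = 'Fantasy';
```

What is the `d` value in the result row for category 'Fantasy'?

Base: cat_id=2 (Books) at d 0.
Iteration 1: rows with parent in {2} -> Mystery (id 3, d 1), Horror (id 4, d 1), Card (id 5, d 1), All (id 7, d 1).
Iteration 2: rows with parent in {3,4,5,7} -> Fantasy (id 6, d 2), Board (id 9, d 2).
Iteration 3: d < 2 fails for all current rows; recursion stops.

2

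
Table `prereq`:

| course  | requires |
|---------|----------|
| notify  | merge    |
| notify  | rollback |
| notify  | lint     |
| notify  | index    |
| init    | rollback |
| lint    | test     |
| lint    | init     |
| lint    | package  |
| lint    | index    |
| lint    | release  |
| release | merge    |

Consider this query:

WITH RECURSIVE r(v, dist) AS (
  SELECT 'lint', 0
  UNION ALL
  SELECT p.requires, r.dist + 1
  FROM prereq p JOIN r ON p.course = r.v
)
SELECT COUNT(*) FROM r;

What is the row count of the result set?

8

Base: (lint, dist=0).
Iteration 1: edges from {lint} -> (index, dist=1), (init, dist=1), (package, dist=1), (release, dist=1), (test, dist=1).
Iteration 2: edges from {index,init,package,release,test} -> (merge, dist=2), (rollback, dist=2).
Iteration 3: no outgoing edges from {merge,rollback}; recursion stops.
Total rows emitted: 8.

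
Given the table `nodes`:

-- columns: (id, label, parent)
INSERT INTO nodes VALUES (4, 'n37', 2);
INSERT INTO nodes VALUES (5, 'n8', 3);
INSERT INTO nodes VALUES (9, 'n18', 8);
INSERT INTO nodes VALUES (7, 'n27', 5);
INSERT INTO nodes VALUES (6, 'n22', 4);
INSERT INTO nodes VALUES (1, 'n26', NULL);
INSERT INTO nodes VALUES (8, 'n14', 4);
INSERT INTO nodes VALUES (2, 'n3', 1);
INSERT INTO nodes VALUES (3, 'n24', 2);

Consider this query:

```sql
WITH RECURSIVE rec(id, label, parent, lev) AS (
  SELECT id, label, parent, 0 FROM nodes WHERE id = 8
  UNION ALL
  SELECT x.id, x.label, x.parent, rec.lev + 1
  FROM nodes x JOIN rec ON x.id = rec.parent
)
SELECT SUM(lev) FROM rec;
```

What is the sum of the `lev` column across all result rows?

6

Base: id=8 (n14), parent=4, lev 0.
Iteration 1: join on id=4 -> n37 (id 4, parent=2, lev 1).
Iteration 2: join on id=2 -> n3 (id 2, parent=1, lev 2).
Iteration 3: join on id=1 -> n26 (id 1, parent=NULL, lev 3).
Iteration 4: parent is NULL; no match; recursion stops.
SUM(lev) = 0 + 1 + 2 + 3 = 6.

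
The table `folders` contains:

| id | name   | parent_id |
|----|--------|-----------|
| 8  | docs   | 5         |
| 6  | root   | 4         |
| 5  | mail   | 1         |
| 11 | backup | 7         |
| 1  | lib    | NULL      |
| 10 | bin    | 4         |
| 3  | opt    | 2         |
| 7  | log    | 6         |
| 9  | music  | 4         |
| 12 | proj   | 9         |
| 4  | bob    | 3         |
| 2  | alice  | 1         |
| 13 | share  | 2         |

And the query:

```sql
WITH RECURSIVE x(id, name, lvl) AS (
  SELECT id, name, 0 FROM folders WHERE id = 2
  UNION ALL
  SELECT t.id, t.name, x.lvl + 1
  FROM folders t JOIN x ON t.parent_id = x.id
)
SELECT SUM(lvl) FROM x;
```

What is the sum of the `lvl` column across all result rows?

Base: id=2 (alice) at lvl 0.
Iteration 1: rows with parent_id in {2} -> opt (id 3, lvl 1), share (id 13, lvl 1).
Iteration 2: rows with parent_id in {3,13} -> bob (id 4, lvl 2).
Iteration 3: rows with parent_id in {4} -> root (id 6, lvl 3), music (id 9, lvl 3), bin (id 10, lvl 3).
Iteration 4: rows with parent_id in {6,9,10} -> log (id 7, lvl 4), proj (id 12, lvl 4).
Iteration 5: rows with parent_id in {7,12} -> backup (id 11, lvl 5).
Iteration 6: no rows with parent_id in {11}; recursion stops.
SUM(lvl) = 0 + 1 + 1 + 2 + 3 + 3 + 3 + 4 + 4 + 5 = 26.

26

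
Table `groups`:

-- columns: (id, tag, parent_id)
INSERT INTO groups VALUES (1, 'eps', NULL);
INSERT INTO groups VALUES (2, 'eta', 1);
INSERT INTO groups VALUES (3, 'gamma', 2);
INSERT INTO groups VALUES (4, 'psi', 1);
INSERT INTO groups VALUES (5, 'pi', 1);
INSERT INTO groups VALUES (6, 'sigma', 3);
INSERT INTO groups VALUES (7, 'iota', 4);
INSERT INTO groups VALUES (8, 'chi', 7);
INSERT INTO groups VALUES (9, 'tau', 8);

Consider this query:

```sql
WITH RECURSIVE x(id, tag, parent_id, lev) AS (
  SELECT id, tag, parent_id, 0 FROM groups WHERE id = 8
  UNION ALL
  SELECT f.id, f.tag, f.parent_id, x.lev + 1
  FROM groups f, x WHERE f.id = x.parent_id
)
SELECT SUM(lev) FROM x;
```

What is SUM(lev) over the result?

6

Base: id=8 (chi), parent_id=7, lev 0.
Iteration 1: join on id=7 -> iota (id 7, parent_id=4, lev 1).
Iteration 2: join on id=4 -> psi (id 4, parent_id=1, lev 2).
Iteration 3: join on id=1 -> eps (id 1, parent_id=NULL, lev 3).
Iteration 4: parent_id is NULL; no match; recursion stops.
SUM(lev) = 0 + 1 + 2 + 3 = 6.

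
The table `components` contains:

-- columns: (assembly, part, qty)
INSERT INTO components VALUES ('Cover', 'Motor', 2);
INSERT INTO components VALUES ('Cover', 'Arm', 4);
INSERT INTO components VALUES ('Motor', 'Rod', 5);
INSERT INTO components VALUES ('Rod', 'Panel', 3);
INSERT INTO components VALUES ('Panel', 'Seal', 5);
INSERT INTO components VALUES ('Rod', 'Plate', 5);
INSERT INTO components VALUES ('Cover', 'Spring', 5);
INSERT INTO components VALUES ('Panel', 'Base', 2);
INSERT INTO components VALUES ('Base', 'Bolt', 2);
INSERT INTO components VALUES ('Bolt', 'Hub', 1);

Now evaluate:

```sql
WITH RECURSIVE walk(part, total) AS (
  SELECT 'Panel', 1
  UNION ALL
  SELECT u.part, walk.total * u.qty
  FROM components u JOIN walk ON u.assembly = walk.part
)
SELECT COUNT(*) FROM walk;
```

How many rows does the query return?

5

Base: (Panel, total=1).
Iteration 1: components of {Panel} -> Base = 1*2 = 2, Seal = 1*5 = 5.
Iteration 2: components of {Base,Seal} -> Bolt = 2*2 = 4.
Iteration 3: components of {Bolt} -> Hub = 4*1 = 4.
Iteration 4: no further components; recursion stops.
Total rows emitted: 5.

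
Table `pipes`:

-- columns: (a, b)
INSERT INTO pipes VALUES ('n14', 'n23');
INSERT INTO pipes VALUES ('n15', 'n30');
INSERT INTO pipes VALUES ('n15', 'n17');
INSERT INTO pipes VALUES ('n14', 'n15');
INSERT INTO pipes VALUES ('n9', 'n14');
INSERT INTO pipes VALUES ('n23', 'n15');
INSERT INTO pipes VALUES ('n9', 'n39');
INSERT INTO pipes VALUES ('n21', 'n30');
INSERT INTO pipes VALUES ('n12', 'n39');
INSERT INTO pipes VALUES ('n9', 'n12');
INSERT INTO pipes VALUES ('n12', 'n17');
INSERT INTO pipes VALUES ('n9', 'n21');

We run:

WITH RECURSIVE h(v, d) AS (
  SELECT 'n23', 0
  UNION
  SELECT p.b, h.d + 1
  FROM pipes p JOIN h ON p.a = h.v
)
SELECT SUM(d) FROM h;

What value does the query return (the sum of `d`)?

5

Base: (n23, d=0).
Iteration 1: edges from {n23} -> (n15, d=1).
Iteration 2: edges from {n15} -> (n17, d=2), (n30, d=2).
Iteration 3: no outgoing edges from {n17,n30}; recursion stops.
SUM(d) = 0 + 1 + 2 + 2 = 5.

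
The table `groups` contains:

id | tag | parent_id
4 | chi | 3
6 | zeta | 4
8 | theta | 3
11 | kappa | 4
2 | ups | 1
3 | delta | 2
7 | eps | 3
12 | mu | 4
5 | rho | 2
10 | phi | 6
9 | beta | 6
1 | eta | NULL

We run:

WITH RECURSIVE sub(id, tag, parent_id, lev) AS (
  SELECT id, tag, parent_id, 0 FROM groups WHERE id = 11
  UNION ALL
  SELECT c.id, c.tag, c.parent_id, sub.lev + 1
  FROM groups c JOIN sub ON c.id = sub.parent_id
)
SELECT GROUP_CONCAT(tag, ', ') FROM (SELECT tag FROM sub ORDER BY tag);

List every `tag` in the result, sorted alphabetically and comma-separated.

chi, delta, eta, kappa, ups

Base: id=11 (kappa), parent_id=4, lev 0.
Iteration 1: join on id=4 -> chi (id 4, parent_id=3, lev 1).
Iteration 2: join on id=3 -> delta (id 3, parent_id=2, lev 2).
Iteration 3: join on id=2 -> ups (id 2, parent_id=1, lev 3).
Iteration 4: join on id=1 -> eta (id 1, parent_id=NULL, lev 4).
Iteration 5: parent_id is NULL; no match; recursion stops.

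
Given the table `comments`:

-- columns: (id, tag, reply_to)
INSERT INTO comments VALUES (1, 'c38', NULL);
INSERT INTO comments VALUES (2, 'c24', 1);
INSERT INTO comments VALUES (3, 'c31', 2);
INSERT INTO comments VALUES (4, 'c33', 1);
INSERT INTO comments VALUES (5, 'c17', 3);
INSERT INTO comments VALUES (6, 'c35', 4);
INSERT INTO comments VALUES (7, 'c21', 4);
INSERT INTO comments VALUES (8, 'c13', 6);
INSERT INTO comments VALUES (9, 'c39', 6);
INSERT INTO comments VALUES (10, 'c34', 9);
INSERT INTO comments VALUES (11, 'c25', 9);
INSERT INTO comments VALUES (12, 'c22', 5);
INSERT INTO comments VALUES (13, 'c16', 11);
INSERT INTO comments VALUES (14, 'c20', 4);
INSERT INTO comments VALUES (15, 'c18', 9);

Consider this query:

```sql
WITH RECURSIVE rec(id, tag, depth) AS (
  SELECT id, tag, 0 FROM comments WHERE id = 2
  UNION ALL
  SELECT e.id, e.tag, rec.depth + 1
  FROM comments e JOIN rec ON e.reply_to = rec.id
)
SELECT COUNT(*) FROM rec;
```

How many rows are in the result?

Base: id=2 (c24) at depth 0.
Iteration 1: rows with reply_to in {2} -> c31 (id 3, depth 1).
Iteration 2: rows with reply_to in {3} -> c17 (id 5, depth 2).
Iteration 3: rows with reply_to in {5} -> c22 (id 12, depth 3).
Iteration 4: no rows with reply_to in {12}; recursion stops.
Total rows emitted: 4.

4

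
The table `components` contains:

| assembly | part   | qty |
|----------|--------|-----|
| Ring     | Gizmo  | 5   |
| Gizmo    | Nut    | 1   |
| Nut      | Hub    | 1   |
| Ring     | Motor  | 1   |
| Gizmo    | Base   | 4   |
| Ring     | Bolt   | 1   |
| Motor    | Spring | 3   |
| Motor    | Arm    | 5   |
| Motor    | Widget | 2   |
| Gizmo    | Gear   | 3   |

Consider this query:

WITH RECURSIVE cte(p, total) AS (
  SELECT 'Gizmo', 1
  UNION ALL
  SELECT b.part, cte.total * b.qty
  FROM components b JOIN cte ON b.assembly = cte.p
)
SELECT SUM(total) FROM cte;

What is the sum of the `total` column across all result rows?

10

Base: (Gizmo, total=1).
Iteration 1: components of {Gizmo} -> Base = 1*4 = 4, Gear = 1*3 = 3, Nut = 1*1 = 1.
Iteration 2: components of {Base,Gear,Nut} -> Hub = 1*1 = 1.
Iteration 3: no further components; recursion stops.
SUM(total) = 1 + 1 + 4 + 3 + 1 = 10.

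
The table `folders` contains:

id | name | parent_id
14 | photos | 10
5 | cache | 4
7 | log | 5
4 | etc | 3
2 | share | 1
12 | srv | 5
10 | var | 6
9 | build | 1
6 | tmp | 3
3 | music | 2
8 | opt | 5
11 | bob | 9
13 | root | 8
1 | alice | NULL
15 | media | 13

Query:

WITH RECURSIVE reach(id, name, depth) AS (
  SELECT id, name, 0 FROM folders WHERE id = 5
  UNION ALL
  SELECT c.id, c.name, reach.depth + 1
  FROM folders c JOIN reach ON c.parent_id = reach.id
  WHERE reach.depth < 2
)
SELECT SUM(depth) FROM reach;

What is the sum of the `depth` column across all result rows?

Base: id=5 (cache) at depth 0.
Iteration 1: rows with parent_id in {5} -> log (id 7, depth 1), opt (id 8, depth 1), srv (id 12, depth 1).
Iteration 2: rows with parent_id in {7,8,12} -> root (id 13, depth 2).
Iteration 3: depth < 2 fails for all current rows; recursion stops.
SUM(depth) = 0 + 1 + 1 + 1 + 2 = 5.

5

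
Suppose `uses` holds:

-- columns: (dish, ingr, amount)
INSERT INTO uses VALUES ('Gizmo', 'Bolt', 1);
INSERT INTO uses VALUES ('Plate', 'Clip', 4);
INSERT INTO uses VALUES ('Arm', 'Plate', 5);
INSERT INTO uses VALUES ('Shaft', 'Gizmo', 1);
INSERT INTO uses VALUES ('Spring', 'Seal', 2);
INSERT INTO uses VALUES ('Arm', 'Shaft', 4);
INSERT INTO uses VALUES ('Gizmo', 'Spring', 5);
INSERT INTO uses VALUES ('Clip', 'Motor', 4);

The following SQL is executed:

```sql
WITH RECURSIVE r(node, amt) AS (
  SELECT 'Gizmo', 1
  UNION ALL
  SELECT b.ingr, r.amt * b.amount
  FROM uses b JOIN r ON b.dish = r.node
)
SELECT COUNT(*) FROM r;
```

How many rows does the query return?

Base: (Gizmo, amt=1).
Iteration 1: components of {Gizmo} -> Bolt = 1*1 = 1, Spring = 1*5 = 5.
Iteration 2: components of {Bolt,Spring} -> Seal = 5*2 = 10.
Iteration 3: no further components; recursion stops.
Total rows emitted: 4.

4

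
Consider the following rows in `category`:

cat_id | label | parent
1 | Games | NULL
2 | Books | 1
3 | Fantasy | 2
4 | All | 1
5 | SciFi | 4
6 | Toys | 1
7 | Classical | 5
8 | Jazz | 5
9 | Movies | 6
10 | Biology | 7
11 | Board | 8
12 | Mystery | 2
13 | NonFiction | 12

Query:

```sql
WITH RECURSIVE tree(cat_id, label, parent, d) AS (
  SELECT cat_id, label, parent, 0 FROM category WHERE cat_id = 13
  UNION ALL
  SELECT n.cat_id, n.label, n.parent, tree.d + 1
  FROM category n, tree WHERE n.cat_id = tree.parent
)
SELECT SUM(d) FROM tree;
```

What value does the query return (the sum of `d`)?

Base: cat_id=13 (NonFiction), parent=12, d 0.
Iteration 1: join on cat_id=12 -> Mystery (id 12, parent=2, d 1).
Iteration 2: join on cat_id=2 -> Books (id 2, parent=1, d 2).
Iteration 3: join on cat_id=1 -> Games (id 1, parent=NULL, d 3).
Iteration 4: parent is NULL; no match; recursion stops.
SUM(d) = 0 + 1 + 2 + 3 = 6.

6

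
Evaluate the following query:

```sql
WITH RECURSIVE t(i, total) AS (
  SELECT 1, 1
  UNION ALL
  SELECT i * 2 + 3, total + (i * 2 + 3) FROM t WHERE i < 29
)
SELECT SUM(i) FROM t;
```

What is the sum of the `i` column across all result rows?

Base: i=1, total=1.
Iteration 1: 1 < 29 holds -> i = 1 * 2 + 3 = 5, total = 1 + 5 = 6.
Iteration 2: 5 < 29 holds -> i = 5 * 2 + 3 = 13, total = 6 + 13 = 19.
Iteration 3: 13 < 29 holds -> i = 13 * 2 + 3 = 29, total = 19 + 29 = 48.
Iteration 4: 29 < 29 fails; recursion stops.
SUM(i) = 1 + 5 + 13 + 29 = 48.

48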